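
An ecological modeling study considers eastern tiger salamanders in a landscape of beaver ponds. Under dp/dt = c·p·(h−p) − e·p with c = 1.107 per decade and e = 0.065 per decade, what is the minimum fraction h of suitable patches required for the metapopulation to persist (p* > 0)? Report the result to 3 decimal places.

0.059

p* = h − e/c is positive only when h > e/c.
h_min = e/c = 0.065/1.107 = 0.0587.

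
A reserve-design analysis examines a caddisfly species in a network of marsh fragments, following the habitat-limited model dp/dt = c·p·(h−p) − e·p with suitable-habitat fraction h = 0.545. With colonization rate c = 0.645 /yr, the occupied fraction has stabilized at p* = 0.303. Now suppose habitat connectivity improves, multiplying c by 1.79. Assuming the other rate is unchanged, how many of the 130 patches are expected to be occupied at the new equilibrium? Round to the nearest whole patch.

Balance c(h−p*) = e gives e = 0.645×(0.545 − 0.30300) = 0.15609.
New p* = 0.545 − e/c = 0.545 − 0.15609/1.15455 = 0.40980.
Expected occupied = 130 × 0.40980 = 53.27 ≈ 53.

53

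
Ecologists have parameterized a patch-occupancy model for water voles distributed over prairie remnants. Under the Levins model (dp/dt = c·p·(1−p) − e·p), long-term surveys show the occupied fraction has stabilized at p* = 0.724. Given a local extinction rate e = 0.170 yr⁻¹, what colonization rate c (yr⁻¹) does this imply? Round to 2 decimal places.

At equilibrium c(1−p*) = e, so c = e/(1−p*).
c = 0.170/(1 − 0.724) = 0.170/0.2760 = 0.6159.

0.62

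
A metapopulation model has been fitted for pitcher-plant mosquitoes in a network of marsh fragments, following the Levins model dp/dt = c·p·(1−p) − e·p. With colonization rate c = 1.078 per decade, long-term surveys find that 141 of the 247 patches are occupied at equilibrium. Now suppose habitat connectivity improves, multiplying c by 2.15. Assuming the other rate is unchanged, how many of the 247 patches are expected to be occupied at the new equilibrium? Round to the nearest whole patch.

198

Observed p* = 141/247 = 0.57085.
Balance c(1−p*) = e gives e = 1.078×(1 − 0.57085) = 0.46262.
New p* = 1 − e/c = 1 − 0.46262/2.31770 = 0.80040.
Expected occupied = 247 × 0.80040 = 197.70 ≈ 198.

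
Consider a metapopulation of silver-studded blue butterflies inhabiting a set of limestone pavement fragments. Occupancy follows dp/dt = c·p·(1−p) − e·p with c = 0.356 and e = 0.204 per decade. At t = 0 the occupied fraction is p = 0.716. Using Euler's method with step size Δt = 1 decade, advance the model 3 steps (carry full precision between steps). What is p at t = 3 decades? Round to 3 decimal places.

Update rule: p ← p + [c·p·(1−p) − e·p]·Δt with Δt = 1.
t = 1: p = 0.71600 + (-0.07367) = 0.64233
t = 2: p = 0.64233 + (-0.04925) = 0.59308
t = 3: p = 0.59308 + (-0.03507) = 0.55801

0.558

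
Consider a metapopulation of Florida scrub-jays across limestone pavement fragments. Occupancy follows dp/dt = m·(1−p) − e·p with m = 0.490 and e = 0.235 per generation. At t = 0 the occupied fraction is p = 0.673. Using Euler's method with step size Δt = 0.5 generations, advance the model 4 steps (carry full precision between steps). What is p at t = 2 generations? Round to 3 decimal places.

Update rule: p ← p + [m·(1−p) − e·p]·Δt with Δt = 0.5.
  1  |  dp/dt·Δt = +0.001037  |  p_1 = 0.674038
  2  |  dp/dt·Δt = +0.000661  |  p_2 = 0.674699
  3  |  dp/dt·Δt = +0.000422  |  p_3 = 0.675121
  4  |  dp/dt·Δt = +0.000269  |  p_4 = 0.675389

0.675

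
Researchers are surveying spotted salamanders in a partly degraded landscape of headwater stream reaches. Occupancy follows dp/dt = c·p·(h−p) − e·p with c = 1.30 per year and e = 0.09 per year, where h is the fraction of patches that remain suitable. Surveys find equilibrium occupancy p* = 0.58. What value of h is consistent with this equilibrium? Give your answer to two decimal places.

At equilibrium c(h−p*) = e, so h = p* + e/c.
h = 0.58 + 0.09/1.30 = 0.58 + 0.0692 = 0.6492.

0.65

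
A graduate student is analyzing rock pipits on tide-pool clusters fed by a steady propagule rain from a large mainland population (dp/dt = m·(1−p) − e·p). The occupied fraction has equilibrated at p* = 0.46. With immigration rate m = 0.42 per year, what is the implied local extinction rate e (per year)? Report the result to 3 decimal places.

0.493

At equilibrium m(1−p*) = e·p*, so e = m(1−p*)/p*.
e = 0.42 × 0.5400 / 0.46 = 0.4930.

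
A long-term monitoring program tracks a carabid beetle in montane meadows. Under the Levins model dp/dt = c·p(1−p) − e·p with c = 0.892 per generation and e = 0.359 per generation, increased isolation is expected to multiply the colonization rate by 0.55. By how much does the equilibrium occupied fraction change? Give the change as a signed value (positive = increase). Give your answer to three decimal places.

-0.329

Before: p* = 1 − 0.359/0.892 = 0.5975.
After the change, c = 0.4906, e = 0.359, so p* = 1 − 0.359/0.4906 = 0.2682.
Δp* = 0.2682 − 0.5975 = -0.3293.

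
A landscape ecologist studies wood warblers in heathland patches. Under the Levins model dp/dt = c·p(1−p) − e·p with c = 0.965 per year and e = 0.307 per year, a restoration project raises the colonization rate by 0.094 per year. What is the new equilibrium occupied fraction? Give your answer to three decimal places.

0.710

Before: p* = 1 − 0.307/0.965 = 0.6819.
After the change, c = 1.059, e = 0.307, so p* = 1 − 0.307/1.059 = 0.7101.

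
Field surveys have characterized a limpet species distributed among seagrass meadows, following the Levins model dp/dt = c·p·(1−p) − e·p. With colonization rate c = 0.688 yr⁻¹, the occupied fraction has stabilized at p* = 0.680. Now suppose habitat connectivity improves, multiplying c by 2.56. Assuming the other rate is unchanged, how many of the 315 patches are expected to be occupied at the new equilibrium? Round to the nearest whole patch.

276

Balance c(1−p*) = e gives e = 0.688×(1 − 0.68000) = 0.22016.
New p* = 1 − e/c = 1 − 0.22016/1.76128 = 0.87500.
Expected occupied = 315 × 0.87500 = 275.62 ≈ 276.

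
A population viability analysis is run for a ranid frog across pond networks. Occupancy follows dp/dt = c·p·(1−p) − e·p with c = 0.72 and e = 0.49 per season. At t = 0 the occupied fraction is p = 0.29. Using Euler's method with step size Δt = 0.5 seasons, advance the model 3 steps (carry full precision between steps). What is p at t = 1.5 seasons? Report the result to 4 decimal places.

0.2984

Update rule: p ← p + [c·p·(1−p) − e·p]·Δt with Δt = 0.5.
p: 0.29000 → 0.29307  (Δp = +0.00307)
p: 0.29307 → 0.29586  (Δp = +0.00278)
p: 0.29586 → 0.29837  (Δp = +0.00251)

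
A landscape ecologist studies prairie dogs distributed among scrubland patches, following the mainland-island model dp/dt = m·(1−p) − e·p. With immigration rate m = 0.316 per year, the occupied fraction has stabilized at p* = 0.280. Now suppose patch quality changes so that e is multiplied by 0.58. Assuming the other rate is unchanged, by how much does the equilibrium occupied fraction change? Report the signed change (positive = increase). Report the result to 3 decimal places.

Balance m(1−p*) = e·p* gives e = m(1−p*)/p* = 0.316×0.72000/0.28000 = 0.81257.
New p* = m/(m+e) = 0.31600/(0.31600+0.47129) = 0.40138.
Δp* = 0.40138 − 0.28000 = +0.12138.

0.121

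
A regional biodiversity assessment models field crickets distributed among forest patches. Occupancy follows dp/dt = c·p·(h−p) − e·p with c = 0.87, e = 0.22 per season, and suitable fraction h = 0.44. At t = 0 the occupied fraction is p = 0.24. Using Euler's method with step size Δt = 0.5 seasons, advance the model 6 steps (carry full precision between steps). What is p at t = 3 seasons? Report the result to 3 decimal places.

Update rule: p ← p + [c·p·(h−p) − e·p]·Δt with Δt = 0.5.
  1  |  dp/dt·Δt = -0.005520  |  p_1 = 0.234480
  2  |  dp/dt·Δt = -0.004830  |  p_2 = 0.229650
  3  |  dp/dt·Δt = -0.004248  |  p_3 = 0.225402
  4  |  dp/dt·Δt = -0.003753  |  p_4 = 0.221649
  5  |  dp/dt·Δt = -0.003329  |  p_5 = 0.218320
  6  |  dp/dt·Δt = -0.002962  |  p_6 = 0.215358

0.215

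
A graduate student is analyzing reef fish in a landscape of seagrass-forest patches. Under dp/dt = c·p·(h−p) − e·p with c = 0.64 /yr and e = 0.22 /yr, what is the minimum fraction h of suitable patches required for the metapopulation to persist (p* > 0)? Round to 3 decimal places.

0.344

p* = h − e/c is positive only when h > e/c.
h_min = e/c = 0.22/0.64 = 0.3438.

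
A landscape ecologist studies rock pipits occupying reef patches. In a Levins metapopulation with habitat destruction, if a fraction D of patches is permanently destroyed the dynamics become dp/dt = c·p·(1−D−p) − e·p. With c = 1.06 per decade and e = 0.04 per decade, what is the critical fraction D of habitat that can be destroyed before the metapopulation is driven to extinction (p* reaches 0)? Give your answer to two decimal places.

0.96

The nontrivial equilibrium is p* = (1−D) − e/c; extinction occurs when this hits zero.
So D_crit = 1 − e/c = 1 − 0.04/1.06 = 1 − 0.0377 = 0.9623.
This equals the undisturbed p*, a classic result of Lande's extension.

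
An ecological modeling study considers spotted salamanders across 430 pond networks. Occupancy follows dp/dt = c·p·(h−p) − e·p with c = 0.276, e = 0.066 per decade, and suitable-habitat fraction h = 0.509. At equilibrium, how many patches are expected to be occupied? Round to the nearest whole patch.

p* = h − e/c = 0.509 − 0.2391 = 0.2699.
Expected occupied patches = N × p* = 430 × 0.2699 = 116.04 ≈ 116.

116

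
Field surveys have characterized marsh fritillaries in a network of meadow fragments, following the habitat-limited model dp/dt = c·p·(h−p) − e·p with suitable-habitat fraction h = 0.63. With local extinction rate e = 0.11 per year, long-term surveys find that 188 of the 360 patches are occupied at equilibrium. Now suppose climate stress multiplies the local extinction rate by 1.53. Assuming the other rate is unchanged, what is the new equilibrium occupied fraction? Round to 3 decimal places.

Observed p* = 188/360 = 0.52222.
Balance c(h−p*) = e gives c = e/(0.63 − 0.52222) = 0.11/0.10778 = 1.02060.
New p* = 0.63 − e/c = 0.63 − 0.16830/1.02060 = 0.46510.

0.465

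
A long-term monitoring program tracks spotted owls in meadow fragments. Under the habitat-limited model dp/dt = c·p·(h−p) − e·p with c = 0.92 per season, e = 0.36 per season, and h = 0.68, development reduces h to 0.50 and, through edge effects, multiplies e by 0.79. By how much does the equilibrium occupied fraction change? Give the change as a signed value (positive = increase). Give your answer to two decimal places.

Before: p* = h − e/c = 0.68 − 0.36/0.92 = 0.68 − 0.3913 = 0.2887.
After: c = 0.92, e = 0.2844, h = 0.50; p* = 0.50 − 0.2844/0.92 = 0.1909.
Δp* = 0.1909 − 0.2887 = -0.0978.

-0.10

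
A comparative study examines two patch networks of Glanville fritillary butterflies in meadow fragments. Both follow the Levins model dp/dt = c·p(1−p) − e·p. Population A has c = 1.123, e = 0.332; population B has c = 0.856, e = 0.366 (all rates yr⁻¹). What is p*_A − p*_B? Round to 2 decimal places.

0.13

A: p*_A = 1 − 0.332/1.123 = 0.7044.
B: p*_B = 1 − 0.366/0.856 = 0.5724.
p*_A − p*_B = 0.7044 − 0.5724 = 0.1319.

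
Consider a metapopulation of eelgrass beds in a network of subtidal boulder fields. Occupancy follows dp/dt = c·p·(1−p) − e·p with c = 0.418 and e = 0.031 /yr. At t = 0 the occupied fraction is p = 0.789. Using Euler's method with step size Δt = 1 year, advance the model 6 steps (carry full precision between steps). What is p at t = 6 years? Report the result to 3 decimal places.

0.917

Update rule: p ← p + [c·p·(1−p) − e·p]·Δt with Δt = 1.
p: 0.78900 → 0.83413  (Δp = +0.04513)
p: 0.83413 → 0.86610  (Δp = +0.03198)
p: 0.86610 → 0.88773  (Δp = +0.02163)
p: 0.88773 → 0.90187  (Δp = +0.01414)
p: 0.90187 → 0.91091  (Δp = +0.00904)
p: 0.91091 → 0.91659  (Δp = +0.00569)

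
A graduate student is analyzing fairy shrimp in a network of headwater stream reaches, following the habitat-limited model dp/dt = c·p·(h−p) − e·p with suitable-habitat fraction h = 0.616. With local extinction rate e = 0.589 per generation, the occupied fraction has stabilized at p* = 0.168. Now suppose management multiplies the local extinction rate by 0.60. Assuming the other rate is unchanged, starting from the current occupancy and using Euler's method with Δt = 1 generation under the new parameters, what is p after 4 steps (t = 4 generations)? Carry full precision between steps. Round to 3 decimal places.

0.304

Balance c(h−p*) = e gives c = e/(0.616 − 0.16800) = 0.589/0.44800 = 1.31473.
Starting from p₀ = 0.16800; update p ← p + (dp/dt)·Δt with the new parameters.
p: 0.16800 → 0.20758  (Δp = +0.03958)
p: 0.20758 → 0.24568  (Δp = +0.03810)
p: 0.24568 → 0.27848  (Δp = +0.03279)
p: 0.27848 → 0.30364  (Δp = +0.02516)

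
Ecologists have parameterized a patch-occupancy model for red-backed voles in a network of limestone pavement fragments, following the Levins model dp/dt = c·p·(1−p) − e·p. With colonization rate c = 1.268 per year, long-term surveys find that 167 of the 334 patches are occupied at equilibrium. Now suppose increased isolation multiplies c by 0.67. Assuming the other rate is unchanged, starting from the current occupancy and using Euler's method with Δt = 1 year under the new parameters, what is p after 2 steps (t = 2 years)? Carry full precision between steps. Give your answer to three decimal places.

Observed p* = 167/334 = 0.50000.
Balance c(1−p*) = e gives e = 1.268×(1 − 0.50000) = 0.63400.
Starting from p₀ = 0.50000; update p ← p + (dp/dt)·Δt with the new parameters.
t = 1: p = 0.50000 + (-0.10461) = 0.39539
t = 2: p = 0.39539 + (-0.04758) = 0.34781

0.348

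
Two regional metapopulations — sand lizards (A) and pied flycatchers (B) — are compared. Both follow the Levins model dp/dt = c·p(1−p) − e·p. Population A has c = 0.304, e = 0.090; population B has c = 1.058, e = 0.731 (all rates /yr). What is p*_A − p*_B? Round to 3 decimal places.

A: p*_A = 1 − 0.090/0.304 = 0.7039.
B: p*_B = 1 − 0.731/1.058 = 0.3091.
p*_A − p*_B = 0.7039 − 0.3091 = 0.3949.

0.395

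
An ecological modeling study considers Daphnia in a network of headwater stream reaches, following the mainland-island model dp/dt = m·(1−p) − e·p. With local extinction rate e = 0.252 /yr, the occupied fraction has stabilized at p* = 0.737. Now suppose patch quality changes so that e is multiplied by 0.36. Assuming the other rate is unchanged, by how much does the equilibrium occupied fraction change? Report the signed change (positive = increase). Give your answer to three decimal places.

0.149

Balance m(1−p*) = e·p* gives m = e·p*/(1−p*) = 0.252×0.73700/0.26300 = 0.70617.
New p* = m/(m+e) = 0.70617/(0.70617+0.09072) = 0.88616.
Δp* = 0.88616 − 0.73700 = +0.14916.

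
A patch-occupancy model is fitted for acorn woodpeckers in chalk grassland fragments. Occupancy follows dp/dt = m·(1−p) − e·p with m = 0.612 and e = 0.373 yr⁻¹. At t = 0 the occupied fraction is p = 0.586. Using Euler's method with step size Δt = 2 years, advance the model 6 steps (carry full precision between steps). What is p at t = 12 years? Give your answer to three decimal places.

Update rule: p ← p + [m·(1−p) − e·p]·Δt with Δt = 2.
  1  |  dp/dt·Δt = +0.069580  |  p_1 = 0.655580
  2  |  dp/dt·Δt = -0.067493  |  p_2 = 0.588087
  3  |  dp/dt·Δt = +0.065468  |  p_3 = 0.653555
  4  |  dp/dt·Δt = -0.063504  |  p_4 = 0.590051
  5  |  dp/dt·Δt = +0.061599  |  p_5 = 0.651650
  6  |  dp/dt·Δt = -0.059751  |  p_6 = 0.591899

0.592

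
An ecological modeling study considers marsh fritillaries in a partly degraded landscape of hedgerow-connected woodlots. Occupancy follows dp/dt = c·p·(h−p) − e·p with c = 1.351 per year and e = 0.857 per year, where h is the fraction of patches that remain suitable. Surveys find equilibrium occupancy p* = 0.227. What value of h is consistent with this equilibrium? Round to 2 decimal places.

At equilibrium c(h−p*) = e, so h = p* + e/c.
h = 0.227 + 0.857/1.351 = 0.227 + 0.6343 = 0.8613.

0.86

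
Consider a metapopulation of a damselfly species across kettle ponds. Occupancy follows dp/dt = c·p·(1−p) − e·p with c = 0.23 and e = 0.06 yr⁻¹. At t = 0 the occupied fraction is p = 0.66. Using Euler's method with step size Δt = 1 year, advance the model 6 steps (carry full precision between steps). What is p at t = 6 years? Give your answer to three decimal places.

0.711

Update rule: p ← p + [c·p·(1−p) − e·p]·Δt with Δt = 1.
t = 1: p = 0.66000 + (+0.01201) = 0.67201
t = 2: p = 0.67201 + (+0.01037) = 0.68239
t = 3: p = 0.68239 + (+0.00891) = 0.69129
t = 4: p = 0.69129 + (+0.00761) = 0.69890
t = 5: p = 0.69890 + (+0.00647) = 0.70537
t = 6: p = 0.70537 + (+0.00548) = 0.71084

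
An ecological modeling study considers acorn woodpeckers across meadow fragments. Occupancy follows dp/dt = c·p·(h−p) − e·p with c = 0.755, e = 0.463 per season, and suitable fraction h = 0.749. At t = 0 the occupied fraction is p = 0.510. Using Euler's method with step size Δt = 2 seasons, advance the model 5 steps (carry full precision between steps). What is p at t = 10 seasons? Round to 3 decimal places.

0.158

Update rule: p ← p + [c·p·(h−p) − e·p]·Δt with Δt = 2.
  1  |  dp/dt·Δt = -0.288206  |  p_1 = 0.221794
  2  |  dp/dt·Δt = -0.028815  |  p_2 = 0.192979
  3  |  dp/dt·Δt = -0.016675  |  p_3 = 0.176304
  4  |  dp/dt·Δt = -0.010795  |  p_4 = 0.165509
  5  |  dp/dt·Δt = -0.007436  |  p_5 = 0.158073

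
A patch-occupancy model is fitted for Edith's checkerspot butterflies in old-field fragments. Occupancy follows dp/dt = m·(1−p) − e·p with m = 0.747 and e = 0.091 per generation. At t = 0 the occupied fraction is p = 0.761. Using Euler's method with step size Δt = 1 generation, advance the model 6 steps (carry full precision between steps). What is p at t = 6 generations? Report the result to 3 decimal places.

Update rule: p ← p + [m·(1−p) − e·p]·Δt with Δt = 1.
t = 1: p = 0.76100 + (+0.10928) = 0.87028
t = 2: p = 0.87028 + (+0.01770) = 0.88799
t = 3: p = 0.88799 + (+0.00287) = 0.89085
t = 4: p = 0.89085 + (+0.00046) = 0.89132
t = 5: p = 0.89132 + (+0.00008) = 0.89139
t = 6: p = 0.89139 + (+0.00001) = 0.89141

0.891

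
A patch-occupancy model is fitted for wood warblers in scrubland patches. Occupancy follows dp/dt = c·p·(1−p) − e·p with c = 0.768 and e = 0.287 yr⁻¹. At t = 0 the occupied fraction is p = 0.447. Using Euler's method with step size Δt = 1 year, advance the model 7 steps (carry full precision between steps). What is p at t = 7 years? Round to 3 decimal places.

Update rule: p ← p + [c·p·(1−p) − e·p]·Δt with Δt = 1.
  1  |  dp/dt·Δt = +0.061554  |  p_1 = 0.508554
  2  |  dp/dt·Δt = +0.045989  |  p_2 = 0.554543
  3  |  dp/dt·Δt = +0.030562  |  p_3 = 0.585104
  4  |  dp/dt·Δt = +0.018513  |  p_4 = 0.603617
  5  |  dp/dt·Δt = +0.010516  |  p_5 = 0.614133
  6  |  dp/dt·Δt = +0.005739  |  p_6 = 0.619873
  7  |  dp/dt·Δt = +0.003061  |  p_7 = 0.622933

0.623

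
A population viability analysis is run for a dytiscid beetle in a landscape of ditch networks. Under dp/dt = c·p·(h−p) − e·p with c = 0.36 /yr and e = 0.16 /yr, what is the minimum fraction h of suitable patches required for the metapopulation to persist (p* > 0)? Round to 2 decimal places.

0.44

p* = h − e/c is positive only when h > e/c.
h_min = e/c = 0.16/0.36 = 0.4444.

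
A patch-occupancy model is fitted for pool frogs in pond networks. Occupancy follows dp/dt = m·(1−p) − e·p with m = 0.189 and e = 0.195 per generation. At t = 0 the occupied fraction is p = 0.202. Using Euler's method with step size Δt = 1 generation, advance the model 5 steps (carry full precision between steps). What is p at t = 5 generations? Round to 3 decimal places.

Update rule: p ← p + [m·(1−p) − e·p]·Δt with Δt = 1.
p: 0.20200 → 0.31343  (Δp = +0.11143)
p: 0.31343 → 0.38207  (Δp = +0.06864)
p: 0.38207 → 0.42436  (Δp = +0.04228)
p: 0.42436 → 0.45040  (Δp = +0.02605)
p: 0.45040 → 0.46645  (Δp = +0.01604)

0.466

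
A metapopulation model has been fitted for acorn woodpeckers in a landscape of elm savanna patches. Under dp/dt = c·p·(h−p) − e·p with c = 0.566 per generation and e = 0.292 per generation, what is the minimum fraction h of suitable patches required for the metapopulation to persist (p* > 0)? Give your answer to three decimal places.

p* = h − e/c is positive only when h > e/c.
h_min = e/c = 0.292/0.566 = 0.5159.

0.516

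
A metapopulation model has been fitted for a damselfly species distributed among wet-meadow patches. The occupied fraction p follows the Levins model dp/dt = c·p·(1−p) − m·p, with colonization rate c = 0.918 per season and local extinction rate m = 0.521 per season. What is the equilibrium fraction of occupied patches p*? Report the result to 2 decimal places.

0.43

At equilibrium, colonization balances extinction: c·p*·(1−p*) = m·p*.
So p* = 1 − m/c = 1 − 0.521/0.918 = 1 − 0.5675 = 0.4325.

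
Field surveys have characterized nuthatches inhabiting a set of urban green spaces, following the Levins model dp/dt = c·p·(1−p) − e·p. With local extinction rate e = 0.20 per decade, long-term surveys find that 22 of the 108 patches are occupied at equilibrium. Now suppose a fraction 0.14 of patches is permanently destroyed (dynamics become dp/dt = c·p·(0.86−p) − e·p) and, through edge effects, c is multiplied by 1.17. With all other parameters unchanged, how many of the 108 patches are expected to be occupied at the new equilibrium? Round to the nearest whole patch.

Observed p* = 22/108 = 0.20370.
Balance c(1−p*) = e gives c = e/(1 − 0.20370) = 0.20/0.79630 = 0.25116.
New p* = 0.86 − e/c = 0.86 − 0.20000/0.29386 = 0.17940.
Expected occupied = 108 × 0.17940 = 19.38 ≈ 19.

19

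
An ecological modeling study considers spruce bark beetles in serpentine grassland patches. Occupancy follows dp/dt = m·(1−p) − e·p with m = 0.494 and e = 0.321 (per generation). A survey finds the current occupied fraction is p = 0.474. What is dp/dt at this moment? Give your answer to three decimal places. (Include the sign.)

Colonization term: m·(1−p) = 0.494×0.5260 = 0.25984.
Extinction term: e·p = 0.15215.
dp/dt = 0.25984 − 0.15215 = 0.10769.

0.108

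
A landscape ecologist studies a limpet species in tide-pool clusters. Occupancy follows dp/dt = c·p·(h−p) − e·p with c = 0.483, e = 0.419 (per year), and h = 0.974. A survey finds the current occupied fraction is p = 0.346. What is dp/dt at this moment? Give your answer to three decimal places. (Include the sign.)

Colonization term: c·p·(h−p) = 0.483×0.346×0.6280 = 0.10495.
Extinction term: e·p = 0.14497.
dp/dt = 0.10495 − 0.14497 = -0.04002.

-0.040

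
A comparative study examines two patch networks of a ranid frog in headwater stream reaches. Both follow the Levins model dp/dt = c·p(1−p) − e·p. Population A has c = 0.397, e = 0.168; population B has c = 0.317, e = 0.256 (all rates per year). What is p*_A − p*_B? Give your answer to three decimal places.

0.384

A: p*_A = 1 − 0.168/0.397 = 0.5768.
B: p*_B = 1 − 0.256/0.317 = 0.1924.
p*_A − p*_B = 0.5768 − 0.1924 = 0.3844.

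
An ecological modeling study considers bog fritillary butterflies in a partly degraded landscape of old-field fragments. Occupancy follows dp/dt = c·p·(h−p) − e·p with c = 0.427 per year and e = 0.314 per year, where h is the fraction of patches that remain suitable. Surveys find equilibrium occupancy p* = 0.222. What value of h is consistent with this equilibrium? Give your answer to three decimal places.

0.957

At equilibrium c(h−p*) = e, so h = p* + e/c.
h = 0.222 + 0.314/0.427 = 0.222 + 0.7354 = 0.9574.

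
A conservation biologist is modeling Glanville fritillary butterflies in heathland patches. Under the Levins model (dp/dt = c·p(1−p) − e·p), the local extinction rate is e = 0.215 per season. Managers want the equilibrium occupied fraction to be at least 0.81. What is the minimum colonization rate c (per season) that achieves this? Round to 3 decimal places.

1.132

p* = 1 − e/c ≥ 0.81 requires e/c ≤ 0.1900, i.e. c ≥ e/0.1900.
c_min = 0.215/0.1900 = 1.1316.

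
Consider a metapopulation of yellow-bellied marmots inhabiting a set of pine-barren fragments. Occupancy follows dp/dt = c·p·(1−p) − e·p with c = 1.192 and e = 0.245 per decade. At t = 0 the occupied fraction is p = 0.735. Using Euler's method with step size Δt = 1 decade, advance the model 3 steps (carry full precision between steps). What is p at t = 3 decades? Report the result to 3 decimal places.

0.794

Update rule: p ← p + [c·p·(1−p) − e·p]·Δt with Δt = 1.
p: 0.73500 → 0.78710  (Δp = +0.05210)
p: 0.78710 → 0.79401  (Δp = +0.00691)
p: 0.79401 → 0.79444  (Δp = +0.00043)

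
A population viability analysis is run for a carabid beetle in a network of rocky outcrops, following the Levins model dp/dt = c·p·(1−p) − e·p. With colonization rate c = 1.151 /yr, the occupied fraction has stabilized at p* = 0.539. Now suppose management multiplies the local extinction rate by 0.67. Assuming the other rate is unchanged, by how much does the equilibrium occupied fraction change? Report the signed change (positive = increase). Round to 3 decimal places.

Balance c(1−p*) = e gives e = 1.151×(1 − 0.53900) = 0.53061.
New p* = 1 − e/c = 1 − 0.35551/1.15100 = 0.69113.
Δp* = 0.69113 − 0.53900 = +0.15213.

0.152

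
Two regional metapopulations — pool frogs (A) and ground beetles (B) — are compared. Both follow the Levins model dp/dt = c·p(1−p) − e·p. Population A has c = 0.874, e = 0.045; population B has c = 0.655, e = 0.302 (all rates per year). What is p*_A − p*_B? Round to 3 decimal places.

A: p*_A = 1 − 0.045/0.874 = 0.9485.
B: p*_B = 1 − 0.302/0.655 = 0.5389.
p*_A − p*_B = 0.9485 − 0.5389 = 0.4096.

0.410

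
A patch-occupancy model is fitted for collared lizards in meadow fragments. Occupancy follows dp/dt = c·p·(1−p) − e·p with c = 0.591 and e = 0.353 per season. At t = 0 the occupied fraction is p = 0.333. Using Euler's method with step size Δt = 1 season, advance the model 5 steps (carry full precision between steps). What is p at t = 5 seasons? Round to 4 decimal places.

0.3813

Update rule: p ← p + [c·p·(1−p) − e·p]·Δt with Δt = 1.
step 1: Δp = +0.01372, p = 0.34672
step 2: Δp = +0.01147, p = 0.35819
step 3: Δp = +0.00942, p = 0.36761
step 4: Δp = +0.00762, p = 0.37524
step 5: Δp = +0.00609, p = 0.38133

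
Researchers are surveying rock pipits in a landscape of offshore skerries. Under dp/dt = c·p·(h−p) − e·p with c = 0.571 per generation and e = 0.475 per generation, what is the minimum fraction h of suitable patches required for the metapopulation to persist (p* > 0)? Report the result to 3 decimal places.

0.832

p* = h − e/c is positive only when h > e/c.
h_min = e/c = 0.475/0.571 = 0.8319.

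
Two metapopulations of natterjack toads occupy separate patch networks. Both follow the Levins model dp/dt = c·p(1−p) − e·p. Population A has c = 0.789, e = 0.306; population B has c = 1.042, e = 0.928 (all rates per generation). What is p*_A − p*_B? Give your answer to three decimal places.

0.503

A: p*_A = 1 − 0.306/0.789 = 0.6122.
B: p*_B = 1 − 0.928/1.042 = 0.1094.
p*_A − p*_B = 0.6122 − 0.1094 = 0.5028.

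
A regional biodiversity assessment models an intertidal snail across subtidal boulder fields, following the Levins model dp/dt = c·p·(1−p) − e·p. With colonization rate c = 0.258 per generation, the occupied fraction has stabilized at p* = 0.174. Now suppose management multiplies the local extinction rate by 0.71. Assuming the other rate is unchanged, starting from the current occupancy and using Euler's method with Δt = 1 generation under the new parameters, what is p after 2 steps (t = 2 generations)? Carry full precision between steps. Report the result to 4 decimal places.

0.1957

Balance c(1−p*) = e gives e = 0.258×(1 − 0.17400) = 0.21311.
Starting from p₀ = 0.17400; update p ← p + (dp/dt)·Δt with the new parameters.
  1  |  dp/dt·Δt = +0.010753  |  p_1 = 0.184753
  2  |  dp/dt·Δt = +0.010905  |  p_2 = 0.195659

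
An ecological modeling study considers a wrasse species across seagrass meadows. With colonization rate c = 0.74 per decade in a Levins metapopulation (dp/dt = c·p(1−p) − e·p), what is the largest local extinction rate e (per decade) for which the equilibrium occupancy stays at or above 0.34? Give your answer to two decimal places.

0.49

1 − e/c ≥ 0.34 ⇒ e ≤ c(1 − 0.34) = 0.74 × 0.6600.
e_max = 0.4884.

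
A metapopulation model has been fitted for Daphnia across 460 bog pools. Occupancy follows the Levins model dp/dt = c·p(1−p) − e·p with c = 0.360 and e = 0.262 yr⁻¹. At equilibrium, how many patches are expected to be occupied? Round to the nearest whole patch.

125

p* = 1 − e/c = 1 − 0.262/0.360 = 0.2722.
Expected occupied patches = N × p* = 460 × 0.2722 = 125.22 ≈ 125.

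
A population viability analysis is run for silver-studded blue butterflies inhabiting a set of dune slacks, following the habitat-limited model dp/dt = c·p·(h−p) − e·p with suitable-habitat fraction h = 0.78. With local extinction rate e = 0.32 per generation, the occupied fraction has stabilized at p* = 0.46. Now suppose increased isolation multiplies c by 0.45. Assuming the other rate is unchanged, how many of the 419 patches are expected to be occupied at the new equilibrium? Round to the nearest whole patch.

29

Balance c(h−p*) = e gives c = e/(0.78 − 0.46000) = 0.32/0.32000 = 1.00000.
New p* = 0.78 − e/c = 0.78 − 0.32000/0.45000 = 0.06889.
Expected occupied = 419 × 0.06889 = 28.86 ≈ 29.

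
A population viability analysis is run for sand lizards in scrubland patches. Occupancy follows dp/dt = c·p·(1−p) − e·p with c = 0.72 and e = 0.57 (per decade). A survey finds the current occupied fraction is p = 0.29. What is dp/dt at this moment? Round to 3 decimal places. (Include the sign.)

Colonization term: c·p·(1−p) = 0.72×0.29×0.7100 = 0.14825.
Extinction term: e·p = 0.16530.
dp/dt = 0.14825 − 0.16530 = -0.01705.

-0.017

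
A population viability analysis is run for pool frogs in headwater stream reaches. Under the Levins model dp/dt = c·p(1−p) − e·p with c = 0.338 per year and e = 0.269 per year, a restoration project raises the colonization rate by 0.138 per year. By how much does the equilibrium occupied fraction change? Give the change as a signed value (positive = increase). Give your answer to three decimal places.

0.231

Before: p* = 1 − 0.269/0.338 = 0.2041.
After the change, c = 0.476, e = 0.269, so p* = 1 − 0.269/0.476 = 0.4349.
Δp* = 0.4349 − 0.2041 = +0.2307.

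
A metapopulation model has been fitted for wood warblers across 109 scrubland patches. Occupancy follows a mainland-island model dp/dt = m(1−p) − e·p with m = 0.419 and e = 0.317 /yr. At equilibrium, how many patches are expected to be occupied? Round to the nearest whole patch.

62

p* = m/(m+e) = 0.419/0.7360 = 0.5693.
Expected occupied patches = N × p* = 109 × 0.5693 = 62.05 ≈ 62.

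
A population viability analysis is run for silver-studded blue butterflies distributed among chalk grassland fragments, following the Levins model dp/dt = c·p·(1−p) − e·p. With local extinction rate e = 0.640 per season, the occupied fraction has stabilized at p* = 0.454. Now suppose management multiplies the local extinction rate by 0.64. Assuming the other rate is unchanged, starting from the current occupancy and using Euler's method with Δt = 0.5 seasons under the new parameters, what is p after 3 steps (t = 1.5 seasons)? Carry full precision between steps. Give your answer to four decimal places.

Balance c(1−p*) = e gives c = e/(1 − 0.45400) = 0.640/0.54600 = 1.17216.
Starting from p₀ = 0.45400; update p ← p + (dp/dt)·Δt with the new parameters.
t = 0.5: p = 0.45400 + (+0.05230) = 0.50630
t = 1: p = 0.50630 + (+0.04281) = 0.54911
t = 1.5: p = 0.54911 + (+0.03265) = 0.58176

0.5818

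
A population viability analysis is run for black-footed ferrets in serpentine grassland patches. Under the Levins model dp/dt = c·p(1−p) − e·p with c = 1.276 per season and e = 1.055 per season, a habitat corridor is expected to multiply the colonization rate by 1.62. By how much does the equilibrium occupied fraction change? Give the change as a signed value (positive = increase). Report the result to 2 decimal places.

Before: p* = 1 − 1.055/1.276 = 0.1732.
After the change, c = 2.06712, e = 1.055, so p* = 1 − 1.055/2.06712 = 0.4896.
Δp* = 0.4896 − 0.1732 = +0.3164.

0.32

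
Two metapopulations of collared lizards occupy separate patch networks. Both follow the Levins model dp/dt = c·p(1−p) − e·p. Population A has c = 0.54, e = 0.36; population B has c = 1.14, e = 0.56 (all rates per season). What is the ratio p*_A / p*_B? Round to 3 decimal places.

A: p*_A = 1 − 0.36/0.54 = 0.3333.
B: p*_B = 1 − 0.56/1.14 = 0.5088.
p*_A / p*_B = 0.3333/0.5088 = 0.6552.

0.655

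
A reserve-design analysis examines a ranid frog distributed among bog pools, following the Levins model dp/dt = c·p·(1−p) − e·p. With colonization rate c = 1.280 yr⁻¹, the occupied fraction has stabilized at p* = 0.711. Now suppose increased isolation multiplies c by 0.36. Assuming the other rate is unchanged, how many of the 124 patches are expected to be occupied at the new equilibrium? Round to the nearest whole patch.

Balance c(1−p*) = e gives e = 1.280×(1 − 0.71100) = 0.36992.
New p* = 1 − e/c = 1 − 0.36992/0.46080 = 0.19722.
Expected occupied = 124 × 0.19722 = 24.46 ≈ 24.

24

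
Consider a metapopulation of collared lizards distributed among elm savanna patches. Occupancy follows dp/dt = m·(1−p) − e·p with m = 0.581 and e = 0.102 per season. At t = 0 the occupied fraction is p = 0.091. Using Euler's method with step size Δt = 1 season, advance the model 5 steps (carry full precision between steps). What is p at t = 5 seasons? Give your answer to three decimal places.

0.848

Update rule: p ← p + [m·(1−p) − e·p]·Δt with Δt = 1.
  1  |  dp/dt·Δt = +0.518847  |  p_1 = 0.609847
  2  |  dp/dt·Δt = +0.164474  |  p_2 = 0.774321
  3  |  dp/dt·Δt = +0.052138  |  p_3 = 0.826460
  4  |  dp/dt·Δt = +0.016528  |  p_4 = 0.842988
  5  |  dp/dt·Δt = +0.005239  |  p_5 = 0.848227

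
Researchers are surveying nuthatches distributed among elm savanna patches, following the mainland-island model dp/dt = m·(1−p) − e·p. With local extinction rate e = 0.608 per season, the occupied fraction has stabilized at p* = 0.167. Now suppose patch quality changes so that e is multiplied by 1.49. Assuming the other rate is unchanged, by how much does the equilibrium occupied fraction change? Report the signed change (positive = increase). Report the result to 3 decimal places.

Balance m(1−p*) = e·p* gives m = e·p*/(1−p*) = 0.608×0.16700/0.83300 = 0.12189.
New p* = m/(m+e) = 0.12189/(0.12189+0.90592) = 0.11859.
Δp* = 0.11859 − 0.16700 = -0.04841.

-0.048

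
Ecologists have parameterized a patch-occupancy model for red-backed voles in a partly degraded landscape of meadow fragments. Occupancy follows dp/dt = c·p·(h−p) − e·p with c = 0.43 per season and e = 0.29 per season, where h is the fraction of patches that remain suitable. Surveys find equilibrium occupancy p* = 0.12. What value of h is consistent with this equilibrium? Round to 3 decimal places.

At equilibrium c(h−p*) = e, so h = p* + e/c.
h = 0.12 + 0.29/0.43 = 0.12 + 0.6744 = 0.7944.

0.794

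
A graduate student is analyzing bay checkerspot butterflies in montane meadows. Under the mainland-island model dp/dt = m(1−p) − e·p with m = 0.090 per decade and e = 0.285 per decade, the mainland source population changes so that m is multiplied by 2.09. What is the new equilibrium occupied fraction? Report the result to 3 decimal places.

Before: p* = 0.090/(0.090+0.285) = 0.2400.
After: m = 0.1881, e = 0.285; p* = 0.1881/0.4731 = 0.3976.

0.398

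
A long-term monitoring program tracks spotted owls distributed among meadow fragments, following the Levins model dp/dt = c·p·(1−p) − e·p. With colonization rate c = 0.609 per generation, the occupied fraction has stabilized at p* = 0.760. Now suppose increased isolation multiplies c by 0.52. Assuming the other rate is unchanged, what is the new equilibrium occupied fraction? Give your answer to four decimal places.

Balance c(1−p*) = e gives e = 0.609×(1 − 0.76000) = 0.14616.
New p* = 1 − e/c = 1 − 0.14616/0.31668 = 0.53846.

0.5385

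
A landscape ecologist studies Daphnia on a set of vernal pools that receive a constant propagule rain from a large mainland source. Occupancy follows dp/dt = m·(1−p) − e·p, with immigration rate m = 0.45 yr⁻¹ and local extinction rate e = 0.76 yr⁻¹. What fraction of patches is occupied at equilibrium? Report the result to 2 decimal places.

0.37

Setting dp/dt = 0: m − m·p* = e·p*, so m = (m+e)·p*.
p* = m/(m+e) = 0.45/(0.45+0.76) = 0.45/1.2100 = 0.3719.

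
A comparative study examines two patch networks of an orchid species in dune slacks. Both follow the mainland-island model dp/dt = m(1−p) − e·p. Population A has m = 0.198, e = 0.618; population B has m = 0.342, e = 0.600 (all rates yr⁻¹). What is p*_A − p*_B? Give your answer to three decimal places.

-0.120

A: p*_A = m/(m+e) = 0.198/0.8160 = 0.2426.
B: p*_B = 0.342/0.9420 = 0.3631.
p*_A − p*_B = 0.2426 − 0.3631 = -0.1204.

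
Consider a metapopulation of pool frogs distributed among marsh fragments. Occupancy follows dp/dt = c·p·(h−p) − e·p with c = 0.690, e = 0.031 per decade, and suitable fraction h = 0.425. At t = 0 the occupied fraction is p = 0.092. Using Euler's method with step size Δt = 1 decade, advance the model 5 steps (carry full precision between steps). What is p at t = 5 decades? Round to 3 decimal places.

Update rule: p ← p + [c·p·(h−p) − e·p]·Δt with Δt = 1.
p: 0.09200 → 0.11029  (Δp = +0.01829)
p: 0.11029 → 0.13082  (Δp = +0.02053)
p: 0.13082 → 0.15332  (Δp = +0.02250)
p: 0.15332 → 0.17730  (Δp = +0.02399)
p: 0.17730 → 0.20211  (Δp = +0.02481)

0.202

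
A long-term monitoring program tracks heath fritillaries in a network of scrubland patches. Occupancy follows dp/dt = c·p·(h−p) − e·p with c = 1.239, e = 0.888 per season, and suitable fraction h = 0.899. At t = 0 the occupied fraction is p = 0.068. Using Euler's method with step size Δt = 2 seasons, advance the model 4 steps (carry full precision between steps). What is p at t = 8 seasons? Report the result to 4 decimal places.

0.1450

Update rule: p ← p + [c·p·(h−p) − e·p]·Δt with Δt = 2.
p: 0.06800 → 0.08726  (Δp = +0.01926)
p: 0.08726 → 0.10781  (Δp = +0.02055)
p: 0.10781 → 0.12771  (Δp = +0.01990)
p: 0.12771 → 0.14498  (Δp = +0.01727)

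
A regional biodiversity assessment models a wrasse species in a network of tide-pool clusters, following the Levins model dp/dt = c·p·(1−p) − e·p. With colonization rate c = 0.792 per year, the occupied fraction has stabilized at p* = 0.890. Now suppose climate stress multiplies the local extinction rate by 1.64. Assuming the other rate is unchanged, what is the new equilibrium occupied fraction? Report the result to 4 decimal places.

0.8196

Balance c(1−p*) = e gives e = 0.792×(1 − 0.89000) = 0.08712.
New p* = 1 − e/c = 1 − 0.14288/0.79200 = 0.81960.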